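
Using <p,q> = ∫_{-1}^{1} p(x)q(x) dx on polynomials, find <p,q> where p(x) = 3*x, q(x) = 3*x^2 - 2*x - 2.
<p,q> = -4

Expand the product: p(x)·q(x) = 9*x^3 - 6*x^2 - 6*x.
∫_{-1}^{1} of each monomial x^k gives [2/(k+1) if k even, 0 if k odd]. Integrating term-by-term (or equivalently evaluating the antiderivative F(x) = 9*x^4/4 - 2*x^3 - 3*x^2 at the endpoints):
  F(1) − F(−1) = -11/4 − (5/4) = -4.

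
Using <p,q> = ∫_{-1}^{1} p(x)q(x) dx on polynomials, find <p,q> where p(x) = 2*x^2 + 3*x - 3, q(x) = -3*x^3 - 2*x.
<p,q> = -38/5

Expand the product: p(x)·q(x) = -6*x^5 - 9*x^4 + 5*x^3 - 6*x^2 + 6*x.
∫_{-1}^{1} of each monomial x^k gives [2/(k+1) if k even, 0 if k odd]. Integrating term-by-term (or equivalently evaluating the antiderivative F(x) = -x^6 - 9*x^5/5 + 5*x^4/4 - 2*x^3 + 3*x^2 at the endpoints):
  F(1) − F(−1) = -11/20 − (141/20) = -38/5.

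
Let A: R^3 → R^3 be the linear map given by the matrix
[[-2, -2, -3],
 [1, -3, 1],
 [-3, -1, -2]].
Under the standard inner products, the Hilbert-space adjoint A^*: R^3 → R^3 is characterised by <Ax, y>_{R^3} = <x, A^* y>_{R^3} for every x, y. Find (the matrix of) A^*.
A^* = A^T =
[[-2, 1, -3],
 [-2, -3, -1],
 [-3, 1, -2]]

For real matrices with standard dot products, the defining identity <Ax, y> = <x, A^* y> gives (Ax)^T y = x^T (A^*) y, i.e. x^T A^T y = x^T (A^*) y. Since this holds for all x, y, we must have A^* = A^T. Therefore
A^* =
[[-2, 1, -3],
 [-2, -3, -1],
 [-3, 1, -2]].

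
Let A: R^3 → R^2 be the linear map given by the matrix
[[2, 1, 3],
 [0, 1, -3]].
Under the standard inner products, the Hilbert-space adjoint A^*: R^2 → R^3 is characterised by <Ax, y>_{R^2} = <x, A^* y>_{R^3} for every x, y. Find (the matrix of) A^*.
A^* = A^T =
[[2, 0],
 [1, 1],
 [3, -3]]

For real matrices with standard dot products, the defining identity <Ax, y> = <x, A^* y> gives (Ax)^T y = x^T (A^*) y, i.e. x^T A^T y = x^T (A^*) y. Since this holds for all x, y, we must have A^* = A^T. Therefore
A^* =
[[2, 0],
 [1, 1],
 [3, -3]].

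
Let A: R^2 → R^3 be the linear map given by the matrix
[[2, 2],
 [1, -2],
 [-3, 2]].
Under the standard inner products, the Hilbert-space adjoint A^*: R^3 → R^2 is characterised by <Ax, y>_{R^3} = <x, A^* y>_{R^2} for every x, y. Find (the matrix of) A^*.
A^* = A^T =
[[2, 1, -3],
 [2, -2, 2]]

For real matrices with standard dot products, the defining identity <Ax, y> = <x, A^* y> gives (Ax)^T y = x^T (A^*) y, i.e. x^T A^T y = x^T (A^*) y. Since this holds for all x, y, we must have A^* = A^T. Therefore
A^* =
[[2, 1, -3],
 [2, -2, 2]].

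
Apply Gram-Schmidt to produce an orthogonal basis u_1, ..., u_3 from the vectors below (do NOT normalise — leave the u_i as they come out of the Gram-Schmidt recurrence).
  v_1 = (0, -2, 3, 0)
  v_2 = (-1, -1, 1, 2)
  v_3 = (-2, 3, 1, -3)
Orthogonal basis:
  u_1 = (0, -2, 3, 0)
  u_2 = (-1, -3/13, -2/13, 2)
  u_3 = (-65/22, 51/22, 17/11, -12/11)

Apply the Gram-Schmidt recurrence
  u_1 = v_1
  u_i = v_i − Σ_{j<i} ((v_i · u_j) / (u_j · u_j)) · u_j.

Step by step this gives:
  u_1 = (0, -2, 3, 0)
  u_2 = (-1, -3/13, -2/13, 2)
  u_3 = (-65/22, 51/22, 17/11, -12/11)

Orthogonality check:
  u_2 · u_1 = 0 (should be 0)
  u_3 · u_1 = 0 (should be 0)
  u_3 · u_2 = 0 (should be 0)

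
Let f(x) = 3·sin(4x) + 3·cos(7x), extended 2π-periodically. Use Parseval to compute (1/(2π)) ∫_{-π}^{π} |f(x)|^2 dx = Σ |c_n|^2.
Σ |c_n|^2 = 9

Expand |f|^2 and use orthogonality of {sin(nx), cos(mx)} on [-π, π]:
  ∫_{-π}^{π} sin(nx)^2 dx = π, ∫ cos(mx)^2 dx = π, and cross terms integrate to 0.
So ∫_{-π}^{π} f(x)^2 dx = 3^2 · π + 3^2 · π = (9 + 9)π.
Divide by 2π: (9 + 9)/2 = 9.
By Parseval, this equals Σ |c_n|^2.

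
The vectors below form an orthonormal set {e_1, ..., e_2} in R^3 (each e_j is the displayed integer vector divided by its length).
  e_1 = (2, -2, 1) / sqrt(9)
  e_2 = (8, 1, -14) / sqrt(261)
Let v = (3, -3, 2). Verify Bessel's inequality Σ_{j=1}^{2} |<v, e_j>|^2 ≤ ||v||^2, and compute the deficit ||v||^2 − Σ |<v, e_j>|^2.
Σ |<v, e_j>|^2 = 637/29; ||v||^2 = 22; deficit = 1/29

Write each e_j = u_j / sqrt(<u_j, u_j>) where u_j is the displayed integer vector. Then <v, e_j> = <v, u_j> / sqrt(<u_j, u_j>), so |<v, e_j>|^2 = <v, u_j>^2 / <u_j, u_j>.
Coefficients: <v, e_1> = 14/sqrt(9), <v, e_2> = -7/sqrt(261).
Square and sum: Σ |<v, e_j>|^2 = 637/29.
Compute ||v||^2 = v·v = 22.
Deficit = 22 − 637/29 = 1/29 ≥ 0, confirming Bessel's inequality. (The deficit equals ||v − Σ <v,e_j> e_j||^2, the squared distance from v to span{e_j}.)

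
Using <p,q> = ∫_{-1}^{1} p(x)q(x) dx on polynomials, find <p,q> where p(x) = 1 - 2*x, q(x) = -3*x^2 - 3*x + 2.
<p,q> = 6

Expand the product: p(x)·q(x) = 6*x^3 + 3*x^2 - 7*x + 2.
∫_{-1}^{1} of each monomial x^k gives [2/(k+1) if k even, 0 if k odd]. Integrating term-by-term (or equivalently evaluating the antiderivative F(x) = 3*x^4/2 + x^3 - 7*x^2/2 + 2*x at the endpoints):
  F(1) − F(−1) = 1 − (-5) = 6.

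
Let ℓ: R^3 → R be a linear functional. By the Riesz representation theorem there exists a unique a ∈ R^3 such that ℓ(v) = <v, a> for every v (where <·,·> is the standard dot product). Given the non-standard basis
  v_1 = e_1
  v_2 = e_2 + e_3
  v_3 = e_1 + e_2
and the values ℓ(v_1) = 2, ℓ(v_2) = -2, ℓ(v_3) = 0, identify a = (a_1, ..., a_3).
a = (2, -2, 0)

Write a = (a_1, ..., a_3) in the standard basis. For each basis vector v_i, ℓ(v_i) = <v_i, a> is a linear equation in the a_j's. Collect the n equations into a matrix system V a = ℓ, where row i of V is v_i (expressed in the standard basis). Since V is invertible (lower-triangular with 1s on the diagonal, up to permutation), solve by back-substitution:
  V =
[[1, 0, 0],
 [0, 1, 1],
 [1, 1, 0]]
  V a = (2, -2, 0)
Solving gives a = (2, -2, 0).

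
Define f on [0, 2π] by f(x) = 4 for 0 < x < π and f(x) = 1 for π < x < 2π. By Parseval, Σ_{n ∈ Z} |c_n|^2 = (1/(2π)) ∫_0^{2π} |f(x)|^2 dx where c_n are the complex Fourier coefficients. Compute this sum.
Σ |c_n|^2 = 17/2

Parseval equates the L^2 energy of f (normalised by 1/(2π)) with the ℓ^2 sum of its Fourier coefficients: (1/(2π)) ∫_0^{2π} |f|^2 = Σ |c_n|^2.
Compute the left side: (1/(2π)) [∫_0^π 4^2 dx + ∫_π^{2π} 1^2 dx] = (1/(2π)) · (16π + 1π) = (16 + 1)/2 = 17/2.
So Σ_{n ∈ Z} |c_n|^2 = 17/2.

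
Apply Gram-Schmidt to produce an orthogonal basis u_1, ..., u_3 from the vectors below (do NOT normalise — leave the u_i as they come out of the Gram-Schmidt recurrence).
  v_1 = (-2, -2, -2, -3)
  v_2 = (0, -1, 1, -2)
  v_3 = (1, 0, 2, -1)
Orthogonal basis:
  u_1 = (-2, -2, -2, -3)
  u_2 = (4/7, -3/7, 11/7, -8/7)
  u_3 = (1/15, 1/5, -1/15, -2/15)

Apply the Gram-Schmidt recurrence
  u_1 = v_1
  u_i = v_i − Σ_{j<i} ((v_i · u_j) / (u_j · u_j)) · u_j.

Step by step this gives:
  u_1 = (-2, -2, -2, -3)
  u_2 = (4/7, -3/7, 11/7, -8/7)
  u_3 = (1/15, 1/5, -1/15, -2/15)

Orthogonality check:
  u_2 · u_1 = 0 (should be 0)
  u_3 · u_1 = 0 (should be 0)
  u_3 · u_2 = 0 (should be 0)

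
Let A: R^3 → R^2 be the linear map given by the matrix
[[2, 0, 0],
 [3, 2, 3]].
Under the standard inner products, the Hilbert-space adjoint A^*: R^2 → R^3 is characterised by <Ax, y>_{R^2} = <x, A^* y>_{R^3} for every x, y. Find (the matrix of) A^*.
A^* = A^T =
[[2, 3],
 [0, 2],
 [0, 3]]

For real matrices with standard dot products, the defining identity <Ax, y> = <x, A^* y> gives (Ax)^T y = x^T (A^*) y, i.e. x^T A^T y = x^T (A^*) y. Since this holds for all x, y, we must have A^* = A^T. Therefore
A^* =
[[2, 3],
 [0, 2],
 [0, 3]].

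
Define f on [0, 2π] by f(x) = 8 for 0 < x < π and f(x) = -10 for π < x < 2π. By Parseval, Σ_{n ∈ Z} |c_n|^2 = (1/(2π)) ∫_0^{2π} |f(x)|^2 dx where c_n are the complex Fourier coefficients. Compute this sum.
Σ |c_n|^2 = 82

Parseval equates the L^2 energy of f (normalised by 1/(2π)) with the ℓ^2 sum of its Fourier coefficients: (1/(2π)) ∫_0^{2π} |f|^2 = Σ |c_n|^2.
Compute the left side: (1/(2π)) [∫_0^π 8^2 dx + ∫_π^{2π} (-10)^2 dx] = (1/(2π)) · (64π + 100π) = (64 + 100)/2 = 82.
So Σ_{n ∈ Z} |c_n|^2 = 82.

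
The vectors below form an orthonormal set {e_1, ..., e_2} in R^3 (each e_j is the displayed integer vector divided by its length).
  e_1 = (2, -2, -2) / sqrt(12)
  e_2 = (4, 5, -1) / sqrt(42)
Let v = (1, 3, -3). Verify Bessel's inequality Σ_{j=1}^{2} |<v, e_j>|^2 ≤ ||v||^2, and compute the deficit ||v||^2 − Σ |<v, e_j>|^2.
Σ |<v, e_j>|^2 = 83/7; ||v||^2 = 19; deficit = 50/7

Write each e_j = u_j / sqrt(<u_j, u_j>) where u_j is the displayed integer vector. Then <v, e_j> = <v, u_j> / sqrt(<u_j, u_j>), so |<v, e_j>|^2 = <v, u_j>^2 / <u_j, u_j>.
Coefficients: <v, e_1> = 2/sqrt(12), <v, e_2> = 22/sqrt(42).
Square and sum: Σ |<v, e_j>|^2 = 83/7.
Compute ||v||^2 = v·v = 19.
Deficit = 19 − 83/7 = 50/7 ≥ 0, confirming Bessel's inequality. (The deficit equals ||v − Σ <v,e_j> e_j||^2, the squared distance from v to span{e_j}.)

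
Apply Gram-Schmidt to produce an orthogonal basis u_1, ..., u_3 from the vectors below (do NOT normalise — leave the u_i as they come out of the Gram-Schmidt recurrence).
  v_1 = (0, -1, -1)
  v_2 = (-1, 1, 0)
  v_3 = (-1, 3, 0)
Orthogonal basis:
  u_1 = (0, -1, -1)
  u_2 = (-1, 1/2, -1/2)
  u_3 = (2/3, 2/3, -2/3)

Apply the Gram-Schmidt recurrence
  u_1 = v_1
  u_i = v_i − Σ_{j<i} ((v_i · u_j) / (u_j · u_j)) · u_j.

Step by step this gives:
  u_1 = (0, -1, -1)
  u_2 = (-1, 1/2, -1/2)
  u_3 = (2/3, 2/3, -2/3)

Orthogonality check:
  u_2 · u_1 = 0 (should be 0)
  u_3 · u_1 = 0 (should be 0)
  u_3 · u_2 = 0 (should be 0)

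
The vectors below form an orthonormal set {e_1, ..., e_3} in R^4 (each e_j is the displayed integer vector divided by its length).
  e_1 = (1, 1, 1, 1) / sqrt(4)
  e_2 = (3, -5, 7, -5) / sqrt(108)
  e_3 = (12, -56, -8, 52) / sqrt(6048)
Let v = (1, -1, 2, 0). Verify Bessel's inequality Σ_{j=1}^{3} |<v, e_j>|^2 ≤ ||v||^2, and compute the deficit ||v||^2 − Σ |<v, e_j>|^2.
Σ |<v, e_j>|^2 = 83/14; ||v||^2 = 6; deficit = 1/14

Write each e_j = u_j / sqrt(<u_j, u_j>) where u_j is the displayed integer vector. Then <v, e_j> = <v, u_j> / sqrt(<u_j, u_j>), so |<v, e_j>|^2 = <v, u_j>^2 / <u_j, u_j>.
Coefficients: <v, e_1> = 2/sqrt(4), <v, e_2> = 22/sqrt(108), <v, e_3> = 52/sqrt(6048).
Square and sum: Σ |<v, e_j>|^2 = 83/14.
Compute ||v||^2 = v·v = 6.
Deficit = 6 − 83/14 = 1/14 ≥ 0, confirming Bessel's inequality. (The deficit equals ||v − Σ <v,e_j> e_j||^2, the squared distance from v to span{e_j}.)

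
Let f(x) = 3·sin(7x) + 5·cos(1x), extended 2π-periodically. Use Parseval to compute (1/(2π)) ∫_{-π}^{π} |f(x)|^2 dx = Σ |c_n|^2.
Σ |c_n|^2 = 17

Expand |f|^2 and use orthogonality of {sin(nx), cos(mx)} on [-π, π]:
  ∫_{-π}^{π} sin(nx)^2 dx = π, ∫ cos(mx)^2 dx = π, and cross terms integrate to 0.
So ∫_{-π}^{π} f(x)^2 dx = 3^2 · π + 5^2 · π = (9 + 25)π.
Divide by 2π: (9 + 25)/2 = 17.
By Parseval, this equals Σ |c_n|^2.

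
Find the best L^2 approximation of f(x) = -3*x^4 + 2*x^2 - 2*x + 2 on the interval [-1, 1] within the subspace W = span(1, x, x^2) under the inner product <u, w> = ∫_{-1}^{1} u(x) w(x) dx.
g(x) = -4*x^2/7 - 2*x + 79/35

The best approximation g ∈ W is the orthogonal projection of f onto W. Writing g = a_0 + a_1 x + a_2 x^2, the coefficients solve the normal equations G · a = b where
  G_{ij} = <φ_i, φ_j> and b_i = <f, φ_i>, with φ_0 = 1, φ_1 = x, φ_2 = x^2.
G =
  [2, 0, 2/3]
  [0, 2/3, 0]
  [2/3, 0, 2/5],
b = (62/15, -4/3, 134/105).
Solving gives a_0 = 79/35, a_1 = -2, a_2 = -4/7, so
  g(x) = -4*x^2/7 - 2*x + 79/35.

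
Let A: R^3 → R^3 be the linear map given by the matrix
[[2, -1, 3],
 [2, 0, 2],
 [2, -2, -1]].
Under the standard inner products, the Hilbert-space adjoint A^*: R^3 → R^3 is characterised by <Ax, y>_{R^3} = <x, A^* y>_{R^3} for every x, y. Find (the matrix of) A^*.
A^* = A^T =
[[2, 2, 2],
 [-1, 0, -2],
 [3, 2, -1]]

For real matrices with standard dot products, the defining identity <Ax, y> = <x, A^* y> gives (Ax)^T y = x^T (A^*) y, i.e. x^T A^T y = x^T (A^*) y. Since this holds for all x, y, we must have A^* = A^T. Therefore
A^* =
[[2, 2, 2],
 [-1, 0, -2],
 [3, 2, -1]].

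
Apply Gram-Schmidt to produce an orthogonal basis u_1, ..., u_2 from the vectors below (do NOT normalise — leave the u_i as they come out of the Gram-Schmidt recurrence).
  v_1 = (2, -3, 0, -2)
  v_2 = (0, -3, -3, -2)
Orthogonal basis:
  u_1 = (2, -3, 0, -2)
  u_2 = (-26/17, -12/17, -3, -8/17)

Apply the Gram-Schmidt recurrence
  u_1 = v_1
  u_i = v_i − Σ_{j<i} ((v_i · u_j) / (u_j · u_j)) · u_j.

Step by step this gives:
  u_1 = (2, -3, 0, -2)
  u_2 = (-26/17, -12/17, -3, -8/17)

Orthogonality check:
  u_2 · u_1 = 0 (should be 0)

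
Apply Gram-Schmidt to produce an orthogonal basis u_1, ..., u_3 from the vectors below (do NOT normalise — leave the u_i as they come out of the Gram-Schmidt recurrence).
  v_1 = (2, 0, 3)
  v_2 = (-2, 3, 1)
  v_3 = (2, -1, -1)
Orthogonal basis:
  u_1 = (2, 0, 3)
  u_2 = (-24/13, 3, 16/13)
  u_3 = (144/181, 128/181, -96/181)

Apply the Gram-Schmidt recurrence
  u_1 = v_1
  u_i = v_i − Σ_{j<i} ((v_i · u_j) / (u_j · u_j)) · u_j.

Step by step this gives:
  u_1 = (2, 0, 3)
  u_2 = (-24/13, 3, 16/13)
  u_3 = (144/181, 128/181, -96/181)

Orthogonality check:
  u_2 · u_1 = 0 (should be 0)
  u_3 · u_1 = 0 (should be 0)
  u_3 · u_2 = 0 (should be 0)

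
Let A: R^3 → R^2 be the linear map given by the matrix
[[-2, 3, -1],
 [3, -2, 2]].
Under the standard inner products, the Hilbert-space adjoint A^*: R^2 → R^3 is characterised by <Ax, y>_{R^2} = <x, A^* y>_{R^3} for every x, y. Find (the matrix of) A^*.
A^* = A^T =
[[-2, 3],
 [3, -2],
 [-1, 2]]

For real matrices with standard dot products, the defining identity <Ax, y> = <x, A^* y> gives (Ax)^T y = x^T (A^*) y, i.e. x^T A^T y = x^T (A^*) y. Since this holds for all x, y, we must have A^* = A^T. Therefore
A^* =
[[-2, 3],
 [3, -2],
 [-1, 2]].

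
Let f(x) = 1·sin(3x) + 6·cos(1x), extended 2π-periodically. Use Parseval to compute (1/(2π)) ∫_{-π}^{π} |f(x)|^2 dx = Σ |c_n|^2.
Σ |c_n|^2 = 37/2

Expand |f|^2 and use orthogonality of {sin(nx), cos(mx)} on [-π, π]:
  ∫_{-π}^{π} sin(nx)^2 dx = π, ∫ cos(mx)^2 dx = π, and cross terms integrate to 0.
So ∫_{-π}^{π} f(x)^2 dx = 1^2 · π + 6^2 · π = (1 + 36)π.
Divide by 2π: (1 + 36)/2 = 37/2.
By Parseval, this equals Σ |c_n|^2.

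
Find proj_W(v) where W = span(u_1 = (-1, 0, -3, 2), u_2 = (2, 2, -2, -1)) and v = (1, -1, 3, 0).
proj_W(v) = (-5/89, -64/89, 241/89, -86/89)

Set up U = [u_1 | ... | u_2] ∈ R^(4×2). The projector onto W = col(U) is P = U (U^T U)^(-1) U^T.
Compute U^T U =
  [14, 2]
  [2, 13],
and U^T v = (-10, -6).
Solve U^T U · c = U^T v for the coefficients: c = (-59/89, -32/89). The projection is proj_W(v) = U c.
Check: (v - proj_W(v)) · u_1 = 0  (should be 0).
Check: (v - proj_W(v)) · u_2 = 0  (should be 0).
Result: proj_W(v) = (-5/89, -64/89, 241/89, -86/89).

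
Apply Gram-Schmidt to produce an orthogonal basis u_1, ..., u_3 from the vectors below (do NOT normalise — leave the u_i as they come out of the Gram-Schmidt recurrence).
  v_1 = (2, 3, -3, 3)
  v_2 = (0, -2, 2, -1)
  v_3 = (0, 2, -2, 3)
Orthogonal basis:
  u_1 = (2, 3, -3, 3)
  u_2 = (30/31, -17/31, 17/31, 14/31)
  u_3 = (-8/9, -8/27, 8/27, 32/27)

Apply the Gram-Schmidt recurrence
  u_1 = v_1
  u_i = v_i − Σ_{j<i} ((v_i · u_j) / (u_j · u_j)) · u_j.

Step by step this gives:
  u_1 = (2, 3, -3, 3)
  u_2 = (30/31, -17/31, 17/31, 14/31)
  u_3 = (-8/9, -8/27, 8/27, 32/27)

Orthogonality check:
  u_2 · u_1 = 0 (should be 0)
  u_3 · u_1 = 0 (should be 0)
  u_3 · u_2 = 0 (should be 0)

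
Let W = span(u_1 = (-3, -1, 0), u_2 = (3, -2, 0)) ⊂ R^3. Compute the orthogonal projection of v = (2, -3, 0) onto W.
proj_W(v) = (2, -3, 0)

Set up U = [u_1 | ... | u_2] ∈ R^(3×2). The projector onto W = col(U) is P = U (U^T U)^(-1) U^T.
Compute U^T U =
  [10, -7]
  [-7, 13],
and U^T v = (-3, 12).
Solve U^T U · c = U^T v for the coefficients: c = (5/9, 11/9). The projection is proj_W(v) = U c.
Check: (v - proj_W(v)) · u_1 = 0  (should be 0).
Check: (v - proj_W(v)) · u_2 = 0  (should be 0).
Result: proj_W(v) = (2, -3, 0).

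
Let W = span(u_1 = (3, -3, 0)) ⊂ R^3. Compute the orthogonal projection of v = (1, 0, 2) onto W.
proj_W(v) = (1/2, -1/2, 0)

Set up U = [u_1 | ... | u_1] ∈ R^(3×1). The projector onto W = col(U) is P = U (U^T U)^(-1) U^T.
Compute U^T U =
  [18],
and U^T v = (3).
Solve U^T U · c = U^T v for the coefficients: c = (1/6). The projection is proj_W(v) = U c.
Check: (v - proj_W(v)) · u_1 = 0  (should be 0).
Result: proj_W(v) = (1/2, -1/2, 0).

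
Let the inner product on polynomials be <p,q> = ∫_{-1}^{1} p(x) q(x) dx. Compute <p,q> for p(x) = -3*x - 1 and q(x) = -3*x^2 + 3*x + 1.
<p,q> = -6

Expand the product: p(x)·q(x) = 9*x^3 - 6*x^2 - 6*x - 1.
∫_{-1}^{1} of each monomial x^k gives [2/(k+1) if k even, 0 if k odd]. Integrating term-by-term (or equivalently evaluating the antiderivative F(x) = 9*x^4/4 - 2*x^3 - 3*x^2 - x at the endpoints):
  F(1) − F(−1) = -15/4 − (9/4) = -6.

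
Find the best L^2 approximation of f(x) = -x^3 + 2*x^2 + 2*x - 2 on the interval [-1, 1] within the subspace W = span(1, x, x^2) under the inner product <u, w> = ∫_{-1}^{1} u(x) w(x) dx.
g(x) = 2*x^2 + 7*x/5 - 2

The best approximation g ∈ W is the orthogonal projection of f onto W. Writing g = a_0 + a_1 x + a_2 x^2, the coefficients solve the normal equations G · a = b where
  G_{ij} = <φ_i, φ_j> and b_i = <f, φ_i>, with φ_0 = 1, φ_1 = x, φ_2 = x^2.
G =
  [2, 0, 2/3]
  [0, 2/3, 0]
  [2/3, 0, 2/5],
b = (-8/3, 14/15, -8/15).
Solving gives a_0 = -2, a_1 = 7/5, a_2 = 2, so
  g(x) = 2*x^2 + 7*x/5 - 2.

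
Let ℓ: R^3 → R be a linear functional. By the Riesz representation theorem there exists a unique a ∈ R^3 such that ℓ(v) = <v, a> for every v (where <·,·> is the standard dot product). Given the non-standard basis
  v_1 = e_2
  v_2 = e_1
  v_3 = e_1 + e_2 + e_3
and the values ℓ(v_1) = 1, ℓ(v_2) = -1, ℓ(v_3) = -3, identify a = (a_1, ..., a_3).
a = (-1, 1, -3)

Write a = (a_1, ..., a_3) in the standard basis. For each basis vector v_i, ℓ(v_i) = <v_i, a> is a linear equation in the a_j's. Collect the n equations into a matrix system V a = ℓ, where row i of V is v_i (expressed in the standard basis). Since V is invertible (lower-triangular with 1s on the diagonal, up to permutation), solve by back-substitution:
  V =
[[0, 1, 0],
 [1, 0, 0],
 [1, 1, 1]]
  V a = (1, -1, -3)
Solving gives a = (-1, 1, -3).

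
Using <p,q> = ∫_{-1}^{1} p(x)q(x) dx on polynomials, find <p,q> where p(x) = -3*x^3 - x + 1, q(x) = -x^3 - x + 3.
<p,q> = 958/105

Expand the product: p(x)·q(x) = 3*x^6 + 4*x^4 - 10*x^3 + x^2 - 4*x + 3.
∫_{-1}^{1} of each monomial x^k gives [2/(k+1) if k even, 0 if k odd]. Integrating term-by-term (or equivalently evaluating the antiderivative F(x) = 3*x^7/7 + 4*x^5/5 - 5*x^4/2 + x^3/3 - 2*x^2 + 3*x at the endpoints):
  F(1) − F(−1) = 13/210 − (-1903/210) = 958/105.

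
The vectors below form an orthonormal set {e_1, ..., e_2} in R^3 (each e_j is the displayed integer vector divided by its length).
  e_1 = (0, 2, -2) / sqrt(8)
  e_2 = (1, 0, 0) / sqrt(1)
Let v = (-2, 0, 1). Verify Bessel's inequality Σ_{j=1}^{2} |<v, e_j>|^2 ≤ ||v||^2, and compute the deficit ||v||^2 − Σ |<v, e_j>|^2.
Σ |<v, e_j>|^2 = 9/2; ||v||^2 = 5; deficit = 1/2

Write each e_j = u_j / sqrt(<u_j, u_j>) where u_j is the displayed integer vector. Then <v, e_j> = <v, u_j> / sqrt(<u_j, u_j>), so |<v, e_j>|^2 = <v, u_j>^2 / <u_j, u_j>.
Coefficients: <v, e_1> = -2/sqrt(8), <v, e_2> = -2/sqrt(1).
Square and sum: Σ |<v, e_j>|^2 = 9/2.
Compute ||v||^2 = v·v = 5.
Deficit = 5 − 9/2 = 1/2 ≥ 0, confirming Bessel's inequality. (The deficit equals ||v − Σ <v,e_j> e_j||^2, the squared distance from v to span{e_j}.)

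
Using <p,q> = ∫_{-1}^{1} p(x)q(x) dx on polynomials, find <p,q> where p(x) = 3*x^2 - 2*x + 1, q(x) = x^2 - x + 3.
<p,q> = 76/5

Expand the product: p(x)·q(x) = 3*x^4 - 5*x^3 + 12*x^2 - 7*x + 3.
∫_{-1}^{1} of each monomial x^k gives [2/(k+1) if k even, 0 if k odd]. Integrating term-by-term (or equivalently evaluating the antiderivative F(x) = 3*x^5/5 - 5*x^4/4 + 4*x^3 - 7*x^2/2 + 3*x at the endpoints):
  F(1) − F(−1) = 57/20 − (-247/20) = 76/5.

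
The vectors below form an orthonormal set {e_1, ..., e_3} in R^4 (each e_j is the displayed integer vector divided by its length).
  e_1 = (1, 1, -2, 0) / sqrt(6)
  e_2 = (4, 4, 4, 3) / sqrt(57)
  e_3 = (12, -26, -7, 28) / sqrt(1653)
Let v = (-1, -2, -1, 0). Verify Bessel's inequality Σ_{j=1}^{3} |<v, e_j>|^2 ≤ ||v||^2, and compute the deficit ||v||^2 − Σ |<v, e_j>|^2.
Σ |<v, e_j>|^2 = 1043/174; ||v||^2 = 6; deficit = 1/174

Write each e_j = u_j / sqrt(<u_j, u_j>) where u_j is the displayed integer vector. Then <v, e_j> = <v, u_j> / sqrt(<u_j, u_j>), so |<v, e_j>|^2 = <v, u_j>^2 / <u_j, u_j>.
Coefficients: <v, e_1> = -1/sqrt(6), <v, e_2> = -16/sqrt(57), <v, e_3> = 47/sqrt(1653).
Square and sum: Σ |<v, e_j>|^2 = 1043/174.
Compute ||v||^2 = v·v = 6.
Deficit = 6 − 1043/174 = 1/174 ≥ 0, confirming Bessel's inequality. (The deficit equals ||v − Σ <v,e_j> e_j||^2, the squared distance from v to span{e_j}.)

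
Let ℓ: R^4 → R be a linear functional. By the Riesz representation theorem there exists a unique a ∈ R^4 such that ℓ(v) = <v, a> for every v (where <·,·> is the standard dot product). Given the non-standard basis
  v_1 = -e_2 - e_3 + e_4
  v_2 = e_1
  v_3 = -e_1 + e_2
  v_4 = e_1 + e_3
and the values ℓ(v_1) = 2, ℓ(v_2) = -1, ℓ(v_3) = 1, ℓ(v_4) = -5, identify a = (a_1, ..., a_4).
a = (-1, 0, -4, -2)

Write a = (a_1, ..., a_4) in the standard basis. For each basis vector v_i, ℓ(v_i) = <v_i, a> is a linear equation in the a_j's. Collect the n equations into a matrix system V a = ℓ, where row i of V is v_i (expressed in the standard basis). Since V is invertible (lower-triangular with 1s on the diagonal, up to permutation), solve by back-substitution:
  V =
[[0, -1, -1, 1],
 [1, 0, 0, 0],
 [-1, 1, 0, 0],
 [1, 0, 1, 0]]
  V a = (2, -1, 1, -5)
Solving gives a = (-1, 0, -4, -2).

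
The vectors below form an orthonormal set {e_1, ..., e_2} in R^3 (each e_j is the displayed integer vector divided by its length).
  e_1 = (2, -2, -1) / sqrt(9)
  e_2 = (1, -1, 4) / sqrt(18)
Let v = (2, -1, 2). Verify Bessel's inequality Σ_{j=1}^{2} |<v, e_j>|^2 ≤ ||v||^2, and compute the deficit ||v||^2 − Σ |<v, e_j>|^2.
Σ |<v, e_j>|^2 = 17/2; ||v||^2 = 9; deficit = 1/2

Write each e_j = u_j / sqrt(<u_j, u_j>) where u_j is the displayed integer vector. Then <v, e_j> = <v, u_j> / sqrt(<u_j, u_j>), so |<v, e_j>|^2 = <v, u_j>^2 / <u_j, u_j>.
Coefficients: <v, e_1> = 4/sqrt(9), <v, e_2> = 11/sqrt(18).
Square and sum: Σ |<v, e_j>|^2 = 17/2.
Compute ||v||^2 = v·v = 9.
Deficit = 9 − 17/2 = 1/2 ≥ 0, confirming Bessel's inequality. (The deficit equals ||v − Σ <v,e_j> e_j||^2, the squared distance from v to span{e_j}.)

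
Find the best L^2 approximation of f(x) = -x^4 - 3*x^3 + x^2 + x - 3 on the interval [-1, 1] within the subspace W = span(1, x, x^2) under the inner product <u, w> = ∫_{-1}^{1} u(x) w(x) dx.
g(x) = x^2/7 - 4*x/5 - 102/35

The best approximation g ∈ W is the orthogonal projection of f onto W. Writing g = a_0 + a_1 x + a_2 x^2, the coefficients solve the normal equations G · a = b where
  G_{ij} = <φ_i, φ_j> and b_i = <f, φ_i>, with φ_0 = 1, φ_1 = x, φ_2 = x^2.
G =
  [2, 0, 2/3]
  [0, 2/3, 0]
  [2/3, 0, 2/5],
b = (-86/15, -8/15, -66/35).
Solving gives a_0 = -102/35, a_1 = -4/5, a_2 = 1/7, so
  g(x) = x^2/7 - 4*x/5 - 102/35.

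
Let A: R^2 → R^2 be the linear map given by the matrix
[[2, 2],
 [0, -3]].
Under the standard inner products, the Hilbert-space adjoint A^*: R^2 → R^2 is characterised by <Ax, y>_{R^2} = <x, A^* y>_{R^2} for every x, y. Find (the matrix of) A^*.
A^* = A^T =
[[2, 0],
 [2, -3]]

For real matrices with standard dot products, the defining identity <Ax, y> = <x, A^* y> gives (Ax)^T y = x^T (A^*) y, i.e. x^T A^T y = x^T (A^*) y. Since this holds for all x, y, we must have A^* = A^T. Therefore
A^* =
[[2, 0],
 [2, -3]].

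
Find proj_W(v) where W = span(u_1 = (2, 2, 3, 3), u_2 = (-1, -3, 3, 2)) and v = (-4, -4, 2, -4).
proj_W(v) = (-1726/549, -2762/549, -86/183, -776/549)

Set up U = [u_1 | ... | u_2] ∈ R^(4×2). The projector onto W = col(U) is P = U (U^T U)^(-1) U^T.
Compute U^T U =
  [26, 7]
  [7, 23],
and U^T v = (-22, 14).
Solve U^T U · c = U^T v for the coefficients: c = (-604/549, 518/549). The projection is proj_W(v) = U c.
Check: (v - proj_W(v)) · u_1 = 0  (should be 0).
Check: (v - proj_W(v)) · u_2 = 0  (should be 0).
Result: proj_W(v) = (-1726/549, -2762/549, -86/183, -776/549).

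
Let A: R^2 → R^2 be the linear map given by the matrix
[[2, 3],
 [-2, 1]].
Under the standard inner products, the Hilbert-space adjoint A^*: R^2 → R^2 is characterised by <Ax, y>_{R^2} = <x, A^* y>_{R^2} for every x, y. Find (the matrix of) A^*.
A^* = A^T =
[[2, -2],
 [3, 1]]

For real matrices with standard dot products, the defining identity <Ax, y> = <x, A^* y> gives (Ax)^T y = x^T (A^*) y, i.e. x^T A^T y = x^T (A^*) y. Since this holds for all x, y, we must have A^* = A^T. Therefore
A^* =
[[2, -2],
 [3, 1]].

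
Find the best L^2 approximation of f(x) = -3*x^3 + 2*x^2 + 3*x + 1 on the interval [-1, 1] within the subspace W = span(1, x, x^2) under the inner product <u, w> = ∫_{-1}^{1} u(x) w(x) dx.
g(x) = 2*x^2 + 6*x/5 + 1

The best approximation g ∈ W is the orthogonal projection of f onto W. Writing g = a_0 + a_1 x + a_2 x^2, the coefficients solve the normal equations G · a = b where
  G_{ij} = <φ_i, φ_j> and b_i = <f, φ_i>, with φ_0 = 1, φ_1 = x, φ_2 = x^2.
G =
  [2, 0, 2/3]
  [0, 2/3, 0]
  [2/3, 0, 2/5],
b = (10/3, 4/5, 22/15).
Solving gives a_0 = 1, a_1 = 6/5, a_2 = 2, so
  g(x) = 2*x^2 + 6*x/5 + 1.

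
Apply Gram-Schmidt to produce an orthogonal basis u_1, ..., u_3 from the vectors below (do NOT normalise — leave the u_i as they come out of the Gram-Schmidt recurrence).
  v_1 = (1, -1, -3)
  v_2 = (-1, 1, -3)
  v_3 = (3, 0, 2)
Orthogonal basis:
  u_1 = (1, -1, -3)
  u_2 = (-18/11, 18/11, -12/11)
  u_3 = (3/2, 3/2, 0)

Apply the Gram-Schmidt recurrence
  u_1 = v_1
  u_i = v_i − Σ_{j<i} ((v_i · u_j) / (u_j · u_j)) · u_j.

Step by step this gives:
  u_1 = (1, -1, -3)
  u_2 = (-18/11, 18/11, -12/11)
  u_3 = (3/2, 3/2, 0)

Orthogonality check:
  u_2 · u_1 = 0 (should be 0)
  u_3 · u_1 = 0 (should be 0)
  u_3 · u_2 = 0 (should be 0)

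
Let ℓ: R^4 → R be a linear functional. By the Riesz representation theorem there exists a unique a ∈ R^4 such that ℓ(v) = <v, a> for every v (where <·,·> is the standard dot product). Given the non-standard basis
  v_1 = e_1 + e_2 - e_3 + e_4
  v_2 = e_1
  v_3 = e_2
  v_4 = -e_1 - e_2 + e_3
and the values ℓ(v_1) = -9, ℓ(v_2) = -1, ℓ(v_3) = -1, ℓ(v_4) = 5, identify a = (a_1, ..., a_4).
a = (-1, -1, 3, -4)

Write a = (a_1, ..., a_4) in the standard basis. For each basis vector v_i, ℓ(v_i) = <v_i, a> is a linear equation in the a_j's. Collect the n equations into a matrix system V a = ℓ, where row i of V is v_i (expressed in the standard basis). Since V is invertible (lower-triangular with 1s on the diagonal, up to permutation), solve by back-substitution:
  V =
[[1, 1, -1, 1],
 [1, 0, 0, 0],
 [0, 1, 0, 0],
 [-1, -1, 1, 0]]
  V a = (-9, -1, -1, 5)
Solving gives a = (-1, -1, 3, -4).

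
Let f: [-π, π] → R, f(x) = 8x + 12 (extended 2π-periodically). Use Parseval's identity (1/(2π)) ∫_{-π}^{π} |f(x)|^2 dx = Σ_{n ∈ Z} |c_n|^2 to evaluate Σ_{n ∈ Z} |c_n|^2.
Σ |c_n|^2 = 64π^2/3 + 144

Expand and integrate term by term over [-π, π]:
  ∫ (8x)^2 dx = 64·(2π^3/3); ∫ 2·8·(12)·x dx = 0 (odd integrand); ∫ 12^2 dx = 144·2π.
So (1/(2π)) ∫_{-π}^{π} (8x + 12)^2 dx = 64π^2/3 + 144 = 64π^2/3 + 144.
Parseval ⇒ Σ |c_n|^2 = 64π^2/3 + 144.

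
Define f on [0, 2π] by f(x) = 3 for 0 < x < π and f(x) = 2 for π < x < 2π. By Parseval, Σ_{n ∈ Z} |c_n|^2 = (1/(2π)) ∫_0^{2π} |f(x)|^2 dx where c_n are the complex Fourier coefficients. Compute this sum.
Σ |c_n|^2 = 13/2

Parseval equates the L^2 energy of f (normalised by 1/(2π)) with the ℓ^2 sum of its Fourier coefficients: (1/(2π)) ∫_0^{2π} |f|^2 = Σ |c_n|^2.
Compute the left side: (1/(2π)) [∫_0^π 3^2 dx + ∫_π^{2π} 2^2 dx] = (1/(2π)) · (9π + 4π) = (9 + 4)/2 = 13/2.
So Σ_{n ∈ Z} |c_n|^2 = 13/2.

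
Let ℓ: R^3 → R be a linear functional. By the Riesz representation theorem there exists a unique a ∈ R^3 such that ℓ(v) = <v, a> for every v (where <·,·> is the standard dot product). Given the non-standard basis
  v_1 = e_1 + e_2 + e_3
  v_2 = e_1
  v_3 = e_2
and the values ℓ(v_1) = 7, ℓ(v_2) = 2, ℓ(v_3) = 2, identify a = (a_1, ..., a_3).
a = (2, 2, 3)

Write a = (a_1, ..., a_3) in the standard basis. For each basis vector v_i, ℓ(v_i) = <v_i, a> is a linear equation in the a_j's. Collect the n equations into a matrix system V a = ℓ, where row i of V is v_i (expressed in the standard basis). Since V is invertible (lower-triangular with 1s on the diagonal, up to permutation), solve by back-substitution:
  V =
[[1, 1, 1],
 [1, 0, 0],
 [0, 1, 0]]
  V a = (7, 2, 2)
Solving gives a = (2, 2, 3).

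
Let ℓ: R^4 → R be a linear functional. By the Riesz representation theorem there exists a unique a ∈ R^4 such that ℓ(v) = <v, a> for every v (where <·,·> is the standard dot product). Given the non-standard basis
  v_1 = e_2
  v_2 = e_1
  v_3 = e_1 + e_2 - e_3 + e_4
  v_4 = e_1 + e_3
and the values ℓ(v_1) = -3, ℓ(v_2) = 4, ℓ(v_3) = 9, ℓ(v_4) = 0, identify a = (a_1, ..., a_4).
a = (4, -3, -4, 4)

Write a = (a_1, ..., a_4) in the standard basis. For each basis vector v_i, ℓ(v_i) = <v_i, a> is a linear equation in the a_j's. Collect the n equations into a matrix system V a = ℓ, where row i of V is v_i (expressed in the standard basis). Since V is invertible (lower-triangular with 1s on the diagonal, up to permutation), solve by back-substitution:
  V =
[[0, 1, 0, 0],
 [1, 0, 0, 0],
 [1, 1, -1, 1],
 [1, 0, 1, 0]]
  V a = (-3, 4, 9, 0)
Solving gives a = (4, -3, -4, 4).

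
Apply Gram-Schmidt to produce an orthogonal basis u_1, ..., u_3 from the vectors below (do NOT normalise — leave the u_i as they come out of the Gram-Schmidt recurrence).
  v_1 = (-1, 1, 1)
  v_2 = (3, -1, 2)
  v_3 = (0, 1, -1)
Orthogonal basis:
  u_1 = (-1, 1, 1)
  u_2 = (7/3, -1/3, 8/3)
  u_3 = (21/38, 35/38, -7/19)

Apply the Gram-Schmidt recurrence
  u_1 = v_1
  u_i = v_i − Σ_{j<i} ((v_i · u_j) / (u_j · u_j)) · u_j.

Step by step this gives:
  u_1 = (-1, 1, 1)
  u_2 = (7/3, -1/3, 8/3)
  u_3 = (21/38, 35/38, -7/19)

Orthogonality check:
  u_2 · u_1 = 0 (should be 0)
  u_3 · u_1 = 0 (should be 0)
  u_3 · u_2 = 0 (should be 0)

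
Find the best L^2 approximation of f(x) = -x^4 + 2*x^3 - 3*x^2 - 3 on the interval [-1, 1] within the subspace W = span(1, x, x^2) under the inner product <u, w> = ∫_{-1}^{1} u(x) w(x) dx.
g(x) = -27*x^2/7 + 6*x/5 - 102/35

The best approximation g ∈ W is the orthogonal projection of f onto W. Writing g = a_0 + a_1 x + a_2 x^2, the coefficients solve the normal equations G · a = b where
  G_{ij} = <φ_i, φ_j> and b_i = <f, φ_i>, with φ_0 = 1, φ_1 = x, φ_2 = x^2.
G =
  [2, 0, 2/3]
  [0, 2/3, 0]
  [2/3, 0, 2/5],
b = (-42/5, 4/5, -122/35).
Solving gives a_0 = -102/35, a_1 = 6/5, a_2 = -27/7, so
  g(x) = -27*x^2/7 + 6*x/5 - 102/35.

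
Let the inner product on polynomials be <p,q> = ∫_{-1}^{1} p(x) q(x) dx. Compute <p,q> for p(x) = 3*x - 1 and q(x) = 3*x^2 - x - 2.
<p,q> = 0

Expand the product: p(x)·q(x) = 9*x^3 - 6*x^2 - 5*x + 2.
∫_{-1}^{1} of each monomial x^k gives [2/(k+1) if k even, 0 if k odd]. Integrating term-by-term (or equivalently evaluating the antiderivative F(x) = 9*x^4/4 - 2*x^3 - 5*x^2/2 + 2*x at the endpoints):
  F(1) − F(−1) = -1/4 − (-1/4) = 0.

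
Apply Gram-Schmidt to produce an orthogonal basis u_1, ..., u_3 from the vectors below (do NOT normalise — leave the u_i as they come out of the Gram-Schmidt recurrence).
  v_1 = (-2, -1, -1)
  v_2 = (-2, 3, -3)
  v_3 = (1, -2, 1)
Orthogonal basis:
  u_1 = (-2, -1, -1)
  u_2 = (-2/3, 11/3, -7/3)
  u_3 = (9/29, -6/29, -12/29)

Apply the Gram-Schmidt recurrence
  u_1 = v_1
  u_i = v_i − Σ_{j<i} ((v_i · u_j) / (u_j · u_j)) · u_j.

Step by step this gives:
  u_1 = (-2, -1, -1)
  u_2 = (-2/3, 11/3, -7/3)
  u_3 = (9/29, -6/29, -12/29)

Orthogonality check:
  u_2 · u_1 = 0 (should be 0)
  u_3 · u_1 = 0 (should be 0)
  u_3 · u_2 = 0 (should be 0)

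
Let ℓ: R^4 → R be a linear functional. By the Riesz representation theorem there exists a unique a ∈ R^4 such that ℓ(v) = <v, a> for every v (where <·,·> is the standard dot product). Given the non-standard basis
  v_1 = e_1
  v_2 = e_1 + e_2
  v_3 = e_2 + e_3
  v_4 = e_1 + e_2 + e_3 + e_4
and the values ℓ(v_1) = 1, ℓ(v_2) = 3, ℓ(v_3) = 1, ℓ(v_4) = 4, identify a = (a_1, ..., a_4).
a = (1, 2, -1, 2)

Write a = (a_1, ..., a_4) in the standard basis. For each basis vector v_i, ℓ(v_i) = <v_i, a> is a linear equation in the a_j's. Collect the n equations into a matrix system V a = ℓ, where row i of V is v_i (expressed in the standard basis). Since V is invertible (lower-triangular with 1s on the diagonal, up to permutation), solve by back-substitution:
  V =
[[1, 0, 0, 0],
 [1, 1, 0, 0],
 [0, 1, 1, 0],
 [1, 1, 1, 1]]
  V a = (1, 3, 1, 4)
Solving gives a = (1, 2, -1, 2).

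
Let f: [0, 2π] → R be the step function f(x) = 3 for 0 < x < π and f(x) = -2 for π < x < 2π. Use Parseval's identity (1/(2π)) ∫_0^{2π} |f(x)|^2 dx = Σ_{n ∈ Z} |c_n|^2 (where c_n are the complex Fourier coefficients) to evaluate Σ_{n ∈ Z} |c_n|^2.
Σ |c_n|^2 = 13/2

Parseval equates the L^2 energy of f (normalised by 1/(2π)) with the ℓ^2 sum of its Fourier coefficients: (1/(2π)) ∫_0^{2π} |f|^2 = Σ |c_n|^2.
Compute the left side: (1/(2π)) [∫_0^π 3^2 dx + ∫_π^{2π} (-2)^2 dx] = (1/(2π)) · (9π + 4π) = (9 + 4)/2 = 13/2.
So Σ_{n ∈ Z} |c_n|^2 = 13/2.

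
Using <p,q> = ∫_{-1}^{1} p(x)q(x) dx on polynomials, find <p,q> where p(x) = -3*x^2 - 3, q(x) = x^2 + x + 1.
<p,q> = -56/5

Expand the product: p(x)·q(x) = -3*x^4 - 3*x^3 - 6*x^2 - 3*x - 3.
∫_{-1}^{1} of each monomial x^k gives [2/(k+1) if k even, 0 if k odd]. Integrating term-by-term (or equivalently evaluating the antiderivative F(x) = -3*x^5/5 - 3*x^4/4 - 2*x^3 - 3*x^2/2 - 3*x at the endpoints):
  F(1) − F(−1) = -157/20 − (67/20) = -56/5.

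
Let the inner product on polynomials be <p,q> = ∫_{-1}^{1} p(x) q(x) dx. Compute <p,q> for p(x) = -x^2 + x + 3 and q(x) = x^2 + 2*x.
<p,q> = 44/15

Expand the product: p(x)·q(x) = -x^4 - x^3 + 5*x^2 + 6*x.
∫_{-1}^{1} of each monomial x^k gives [2/(k+1) if k even, 0 if k odd]. Integrating term-by-term (or equivalently evaluating the antiderivative F(x) = -x^5/5 - x^4/4 + 5*x^3/3 + 3*x^2 at the endpoints):
  F(1) − F(−1) = 253/60 − (77/60) = 44/15.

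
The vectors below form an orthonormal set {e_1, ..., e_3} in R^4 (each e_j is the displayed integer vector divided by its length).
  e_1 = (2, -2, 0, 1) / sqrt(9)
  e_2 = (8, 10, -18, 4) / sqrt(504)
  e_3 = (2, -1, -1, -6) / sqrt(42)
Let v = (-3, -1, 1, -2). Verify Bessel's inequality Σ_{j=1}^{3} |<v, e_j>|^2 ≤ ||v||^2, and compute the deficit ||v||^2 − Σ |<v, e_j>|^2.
Σ |<v, e_j>|^2 = 12; ||v||^2 = 15; deficit = 3

Write each e_j = u_j / sqrt(<u_j, u_j>) where u_j is the displayed integer vector. Then <v, e_j> = <v, u_j> / sqrt(<u_j, u_j>), so |<v, e_j>|^2 = <v, u_j>^2 / <u_j, u_j>.
Coefficients: <v, e_1> = -6/sqrt(9), <v, e_2> = -60/sqrt(504), <v, e_3> = 6/sqrt(42).
Square and sum: Σ |<v, e_j>|^2 = 12.
Compute ||v||^2 = v·v = 15.
Deficit = 15 − 12 = 3 ≥ 0, confirming Bessel's inequality. (The deficit equals ||v − Σ <v,e_j> e_j||^2, the squared distance from v to span{e_j}.)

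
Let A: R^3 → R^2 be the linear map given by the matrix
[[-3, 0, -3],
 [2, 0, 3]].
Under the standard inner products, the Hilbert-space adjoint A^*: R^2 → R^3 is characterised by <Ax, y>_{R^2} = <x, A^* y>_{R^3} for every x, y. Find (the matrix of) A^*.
A^* = A^T =
[[-3, 2],
 [0, 0],
 [-3, 3]]

For real matrices with standard dot products, the defining identity <Ax, y> = <x, A^* y> gives (Ax)^T y = x^T (A^*) y, i.e. x^T A^T y = x^T (A^*) y. Since this holds for all x, y, we must have A^* = A^T. Therefore
A^* =
[[-3, 2],
 [0, 0],
 [-3, 3]].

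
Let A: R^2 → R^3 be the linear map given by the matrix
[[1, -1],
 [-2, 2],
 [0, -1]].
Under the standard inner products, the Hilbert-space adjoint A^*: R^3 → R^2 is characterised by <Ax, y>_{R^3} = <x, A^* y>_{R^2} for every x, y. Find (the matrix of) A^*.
A^* = A^T =
[[1, -2, 0],
 [-1, 2, -1]]

For real matrices with standard dot products, the defining identity <Ax, y> = <x, A^* y> gives (Ax)^T y = x^T (A^*) y, i.e. x^T A^T y = x^T (A^*) y. Since this holds for all x, y, we must have A^* = A^T. Therefore
A^* =
[[1, -2, 0],
 [-1, 2, -1]].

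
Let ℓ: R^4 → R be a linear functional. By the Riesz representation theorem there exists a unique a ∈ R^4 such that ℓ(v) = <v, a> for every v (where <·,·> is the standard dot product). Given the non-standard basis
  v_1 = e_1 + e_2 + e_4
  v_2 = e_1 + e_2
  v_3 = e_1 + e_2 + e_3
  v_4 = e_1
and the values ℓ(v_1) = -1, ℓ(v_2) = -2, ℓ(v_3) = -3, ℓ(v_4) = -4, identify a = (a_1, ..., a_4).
a = (-4, 2, -1, 1)

Write a = (a_1, ..., a_4) in the standard basis. For each basis vector v_i, ℓ(v_i) = <v_i, a> is a linear equation in the a_j's. Collect the n equations into a matrix system V a = ℓ, where row i of V is v_i (expressed in the standard basis). Since V is invertible (lower-triangular with 1s on the diagonal, up to permutation), solve by back-substitution:
  V =
[[1, 1, 0, 1],
 [1, 1, 0, 0],
 [1, 1, 1, 0],
 [1, 0, 0, 0]]
  V a = (-1, -2, -3, -4)
Solving gives a = (-4, 2, -1, 1).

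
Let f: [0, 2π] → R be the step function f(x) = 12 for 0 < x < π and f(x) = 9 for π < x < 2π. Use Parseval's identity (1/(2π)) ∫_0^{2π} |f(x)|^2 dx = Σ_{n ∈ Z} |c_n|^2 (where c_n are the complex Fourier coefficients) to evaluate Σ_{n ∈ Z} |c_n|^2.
Σ |c_n|^2 = 225/2

Parseval equates the L^2 energy of f (normalised by 1/(2π)) with the ℓ^2 sum of its Fourier coefficients: (1/(2π)) ∫_0^{2π} |f|^2 = Σ |c_n|^2.
Compute the left side: (1/(2π)) [∫_0^π 12^2 dx + ∫_π^{2π} 9^2 dx] = (1/(2π)) · (144π + 81π) = (144 + 81)/2 = 225/2.
So Σ_{n ∈ Z} |c_n|^2 = 225/2.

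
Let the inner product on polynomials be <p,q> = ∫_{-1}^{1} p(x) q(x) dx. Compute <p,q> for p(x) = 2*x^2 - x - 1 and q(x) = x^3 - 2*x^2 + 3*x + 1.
<p,q> = -10/3

Expand the product: p(x)·q(x) = 2*x^5 - 5*x^4 + 7*x^3 + x^2 - 4*x - 1.
∫_{-1}^{1} of each monomial x^k gives [2/(k+1) if k even, 0 if k odd]. Integrating term-by-term (or equivalently evaluating the antiderivative F(x) = x^6/3 - x^5 + 7*x^4/4 + x^3/3 - 2*x^2 - x at the endpoints):
  F(1) − F(−1) = -19/12 − (7/4) = -10/3.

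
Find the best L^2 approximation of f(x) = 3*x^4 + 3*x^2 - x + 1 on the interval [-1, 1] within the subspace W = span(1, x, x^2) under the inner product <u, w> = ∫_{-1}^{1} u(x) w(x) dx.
g(x) = 39*x^2/7 - x + 26/35

The best approximation g ∈ W is the orthogonal projection of f onto W. Writing g = a_0 + a_1 x + a_2 x^2, the coefficients solve the normal equations G · a = b where
  G_{ij} = <φ_i, φ_j> and b_i = <f, φ_i>, with φ_0 = 1, φ_1 = x, φ_2 = x^2.
G =
  [2, 0, 2/3]
  [0, 2/3, 0]
  [2/3, 0, 2/5],
b = (26/5, -2/3, 286/105).
Solving gives a_0 = 26/35, a_1 = -1, a_2 = 39/7, so
  g(x) = 39*x^2/7 - x + 26/35.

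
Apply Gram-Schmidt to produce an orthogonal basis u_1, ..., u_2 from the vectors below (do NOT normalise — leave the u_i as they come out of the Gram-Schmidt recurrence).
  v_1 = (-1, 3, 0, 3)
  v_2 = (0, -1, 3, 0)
Orthogonal basis:
  u_1 = (-1, 3, 0, 3)
  u_2 = (-3/19, -10/19, 3, 9/19)

Apply the Gram-Schmidt recurrence
  u_1 = v_1
  u_i = v_i − Σ_{j<i} ((v_i · u_j) / (u_j · u_j)) · u_j.

Step by step this gives:
  u_1 = (-1, 3, 0, 3)
  u_2 = (-3/19, -10/19, 3, 9/19)

Orthogonality check:
  u_2 · u_1 = 0 (should be 0)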